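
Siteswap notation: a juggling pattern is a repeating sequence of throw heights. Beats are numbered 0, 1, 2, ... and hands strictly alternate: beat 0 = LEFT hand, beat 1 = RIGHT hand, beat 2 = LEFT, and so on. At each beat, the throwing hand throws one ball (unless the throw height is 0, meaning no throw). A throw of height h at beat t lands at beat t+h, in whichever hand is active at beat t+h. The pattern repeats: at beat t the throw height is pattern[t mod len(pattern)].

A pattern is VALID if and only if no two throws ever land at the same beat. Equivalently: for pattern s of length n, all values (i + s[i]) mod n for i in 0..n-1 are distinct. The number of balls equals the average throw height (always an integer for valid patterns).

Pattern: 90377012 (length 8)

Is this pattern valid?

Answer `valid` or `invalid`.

Answer: invalid

Derivation:
i=0: (i + s[i]) mod n = (0 + 9) mod 8 = 1
i=1: (i + s[i]) mod n = (1 + 0) mod 8 = 1
i=2: (i + s[i]) mod n = (2 + 3) mod 8 = 5
i=3: (i + s[i]) mod n = (3 + 7) mod 8 = 2
i=4: (i + s[i]) mod n = (4 + 7) mod 8 = 3
i=5: (i + s[i]) mod n = (5 + 0) mod 8 = 5
i=6: (i + s[i]) mod n = (6 + 1) mod 8 = 7
i=7: (i + s[i]) mod n = (7 + 2) mod 8 = 1
Residues: [1, 1, 5, 2, 3, 5, 7, 1], distinct: False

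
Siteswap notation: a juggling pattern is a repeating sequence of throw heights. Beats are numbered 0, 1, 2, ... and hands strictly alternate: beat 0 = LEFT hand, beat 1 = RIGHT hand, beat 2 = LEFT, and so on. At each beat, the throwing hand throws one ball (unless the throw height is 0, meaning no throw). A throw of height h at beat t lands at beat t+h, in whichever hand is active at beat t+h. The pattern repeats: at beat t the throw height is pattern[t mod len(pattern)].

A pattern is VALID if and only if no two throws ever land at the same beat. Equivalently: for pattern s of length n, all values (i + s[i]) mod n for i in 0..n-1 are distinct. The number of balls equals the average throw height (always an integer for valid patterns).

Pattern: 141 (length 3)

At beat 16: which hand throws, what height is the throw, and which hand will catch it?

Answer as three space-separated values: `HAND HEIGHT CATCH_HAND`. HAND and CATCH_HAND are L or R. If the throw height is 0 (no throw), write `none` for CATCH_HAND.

Answer: L 4 L

Derivation:
Beat 16: 16 mod 2 = 0, so hand = L
Throw height = pattern[16 mod 3] = pattern[1] = 4
Lands at beat 16+4=20, 20 mod 2 = 0, so catch hand = L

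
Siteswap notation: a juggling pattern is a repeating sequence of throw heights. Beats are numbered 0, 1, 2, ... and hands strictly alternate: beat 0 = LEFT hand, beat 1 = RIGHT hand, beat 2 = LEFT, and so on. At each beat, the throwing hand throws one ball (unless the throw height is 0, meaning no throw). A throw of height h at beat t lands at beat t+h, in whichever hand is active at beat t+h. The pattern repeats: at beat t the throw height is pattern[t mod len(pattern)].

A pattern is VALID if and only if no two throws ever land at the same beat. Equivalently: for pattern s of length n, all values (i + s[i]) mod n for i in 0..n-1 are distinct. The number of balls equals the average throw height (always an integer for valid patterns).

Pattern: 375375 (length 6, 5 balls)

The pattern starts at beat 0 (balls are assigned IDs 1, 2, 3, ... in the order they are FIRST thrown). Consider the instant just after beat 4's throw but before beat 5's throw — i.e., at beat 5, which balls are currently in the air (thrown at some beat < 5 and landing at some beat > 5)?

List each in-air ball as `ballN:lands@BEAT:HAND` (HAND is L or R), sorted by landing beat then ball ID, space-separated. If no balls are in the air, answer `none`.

Answer: ball1:lands@6:L ball3:lands@7:R ball2:lands@8:L ball4:lands@11:R

Derivation:
Beat 0 (L): throw ball1 h=3 -> lands@3:R; in-air after throw: [b1@3:R]
Beat 1 (R): throw ball2 h=7 -> lands@8:L; in-air after throw: [b1@3:R b2@8:L]
Beat 2 (L): throw ball3 h=5 -> lands@7:R; in-air after throw: [b1@3:R b3@7:R b2@8:L]
Beat 3 (R): throw ball1 h=3 -> lands@6:L; in-air after throw: [b1@6:L b3@7:R b2@8:L]
Beat 4 (L): throw ball4 h=7 -> lands@11:R; in-air after throw: [b1@6:L b3@7:R b2@8:L b4@11:R]
Beat 5 (R): throw ball5 h=5 -> lands@10:L; in-air after throw: [b1@6:L b3@7:R b2@8:L b5@10:L b4@11:R]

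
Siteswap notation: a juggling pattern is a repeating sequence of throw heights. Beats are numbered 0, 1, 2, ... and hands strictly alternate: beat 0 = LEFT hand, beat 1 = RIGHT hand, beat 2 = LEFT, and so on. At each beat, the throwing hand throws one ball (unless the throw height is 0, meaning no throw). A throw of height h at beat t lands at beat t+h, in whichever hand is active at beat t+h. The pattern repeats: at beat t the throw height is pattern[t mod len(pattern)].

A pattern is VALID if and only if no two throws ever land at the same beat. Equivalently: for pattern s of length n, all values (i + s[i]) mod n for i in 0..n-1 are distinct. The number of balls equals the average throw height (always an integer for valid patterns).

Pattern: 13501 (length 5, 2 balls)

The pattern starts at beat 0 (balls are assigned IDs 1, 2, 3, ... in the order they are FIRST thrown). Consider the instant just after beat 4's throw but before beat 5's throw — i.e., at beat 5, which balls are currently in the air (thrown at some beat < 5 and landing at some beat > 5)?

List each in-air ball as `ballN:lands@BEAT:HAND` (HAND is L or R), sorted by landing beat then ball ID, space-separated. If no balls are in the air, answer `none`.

Beat 0 (L): throw ball1 h=1 -> lands@1:R; in-air after throw: [b1@1:R]
Beat 1 (R): throw ball1 h=3 -> lands@4:L; in-air after throw: [b1@4:L]
Beat 2 (L): throw ball2 h=5 -> lands@7:R; in-air after throw: [b1@4:L b2@7:R]
Beat 4 (L): throw ball1 h=1 -> lands@5:R; in-air after throw: [b1@5:R b2@7:R]
Beat 5 (R): throw ball1 h=1 -> lands@6:L; in-air after throw: [b1@6:L b2@7:R]

Answer: ball2:lands@7:R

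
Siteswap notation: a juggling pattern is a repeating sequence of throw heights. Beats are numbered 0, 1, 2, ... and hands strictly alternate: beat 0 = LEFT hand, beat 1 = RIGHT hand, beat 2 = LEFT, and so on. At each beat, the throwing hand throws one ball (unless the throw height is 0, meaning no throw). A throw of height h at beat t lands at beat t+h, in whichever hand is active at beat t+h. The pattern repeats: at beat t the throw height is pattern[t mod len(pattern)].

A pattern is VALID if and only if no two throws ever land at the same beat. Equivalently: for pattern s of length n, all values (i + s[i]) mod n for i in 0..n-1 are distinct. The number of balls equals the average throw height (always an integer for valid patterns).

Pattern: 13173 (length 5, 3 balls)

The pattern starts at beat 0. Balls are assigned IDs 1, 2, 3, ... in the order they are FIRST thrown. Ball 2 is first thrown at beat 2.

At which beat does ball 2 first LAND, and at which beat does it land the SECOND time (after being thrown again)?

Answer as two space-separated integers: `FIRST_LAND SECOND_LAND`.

Beat 0 (L): throw ball1 h=1 -> lands@1:R; in-air after throw: [b1@1:R]
Beat 1 (R): throw ball1 h=3 -> lands@4:L; in-air after throw: [b1@4:L]
Beat 2 (L): throw ball2 h=1 -> lands@3:R; in-air after throw: [b2@3:R b1@4:L]
Beat 3 (R): throw ball2 h=7 -> lands@10:L; in-air after throw: [b1@4:L b2@10:L]
Beat 4 (L): throw ball1 h=3 -> lands@7:R; in-air after throw: [b1@7:R b2@10:L]
Beat 5 (R): throw ball3 h=1 -> lands@6:L; in-air after throw: [b3@6:L b1@7:R b2@10:L]
Beat 6 (L): throw ball3 h=3 -> lands@9:R; in-air after throw: [b1@7:R b3@9:R b2@10:L]
Beat 7 (R): throw ball1 h=1 -> lands@8:L; in-air after throw: [b1@8:L b3@9:R b2@10:L]
Beat 8 (L): throw ball1 h=7 -> lands@15:R; in-air after throw: [b3@9:R b2@10:L b1@15:R]
Beat 9 (R): throw ball3 h=3 -> lands@12:L; in-air after throw: [b2@10:L b3@12:L b1@15:R]
Beat 10 (L): throw ball2 h=1 -> lands@11:R; in-air after throw: [b2@11:R b3@12:L b1@15:R]
Ball 2: thrown@2 h=1 -> first land @3; rethrown@3 h=7 -> second land @10

Answer: 3 10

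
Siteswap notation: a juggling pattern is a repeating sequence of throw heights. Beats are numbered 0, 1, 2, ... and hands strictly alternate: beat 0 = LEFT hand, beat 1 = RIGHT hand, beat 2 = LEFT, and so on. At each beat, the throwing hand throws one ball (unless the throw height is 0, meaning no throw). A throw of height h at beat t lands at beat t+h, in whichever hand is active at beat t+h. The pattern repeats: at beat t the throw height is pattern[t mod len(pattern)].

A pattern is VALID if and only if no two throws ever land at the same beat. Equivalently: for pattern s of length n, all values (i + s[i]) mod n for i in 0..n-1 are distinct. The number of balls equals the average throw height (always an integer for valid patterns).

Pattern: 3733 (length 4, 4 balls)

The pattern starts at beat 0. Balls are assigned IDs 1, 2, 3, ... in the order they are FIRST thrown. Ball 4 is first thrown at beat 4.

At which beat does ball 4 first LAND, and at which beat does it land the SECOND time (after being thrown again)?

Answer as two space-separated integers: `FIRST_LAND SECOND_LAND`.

Answer: 7 10

Derivation:
Beat 0 (L): throw ball1 h=3 -> lands@3:R; in-air after throw: [b1@3:R]
Beat 1 (R): throw ball2 h=7 -> lands@8:L; in-air after throw: [b1@3:R b2@8:L]
Beat 2 (L): throw ball3 h=3 -> lands@5:R; in-air after throw: [b1@3:R b3@5:R b2@8:L]
Beat 3 (R): throw ball1 h=3 -> lands@6:L; in-air after throw: [b3@5:R b1@6:L b2@8:L]
Beat 4 (L): throw ball4 h=3 -> lands@7:R; in-air after throw: [b3@5:R b1@6:L b4@7:R b2@8:L]
Beat 5 (R): throw ball3 h=7 -> lands@12:L; in-air after throw: [b1@6:L b4@7:R b2@8:L b3@12:L]
Beat 6 (L): throw ball1 h=3 -> lands@9:R; in-air after throw: [b4@7:R b2@8:L b1@9:R b3@12:L]
Beat 7 (R): throw ball4 h=3 -> lands@10:L; in-air after throw: [b2@8:L b1@9:R b4@10:L b3@12:L]
Beat 8 (L): throw ball2 h=3 -> lands@11:R; in-air after throw: [b1@9:R b4@10:L b2@11:R b3@12:L]
Beat 9 (R): throw ball1 h=7 -> lands@16:L; in-air after throw: [b4@10:L b2@11:R b3@12:L b1@16:L]
Beat 10 (L): throw ball4 h=3 -> lands@13:R; in-air after throw: [b2@11:R b3@12:L b4@13:R b1@16:L]
Ball 4: thrown@4 h=3 -> first land @7; rethrown@7 h=3 -> second land @10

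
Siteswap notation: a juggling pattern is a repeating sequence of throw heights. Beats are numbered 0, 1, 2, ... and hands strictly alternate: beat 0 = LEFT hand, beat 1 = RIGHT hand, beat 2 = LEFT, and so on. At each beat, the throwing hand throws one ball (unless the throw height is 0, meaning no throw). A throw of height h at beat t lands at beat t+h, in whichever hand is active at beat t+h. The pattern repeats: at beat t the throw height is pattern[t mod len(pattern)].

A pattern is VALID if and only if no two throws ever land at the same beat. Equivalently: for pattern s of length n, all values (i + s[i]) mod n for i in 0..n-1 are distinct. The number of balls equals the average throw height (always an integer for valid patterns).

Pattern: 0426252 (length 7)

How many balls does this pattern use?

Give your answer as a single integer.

Answer: 3

Derivation:
Pattern = [0, 4, 2, 6, 2, 5, 2], length n = 7
  position 0: throw height = 0, running sum = 0
  position 1: throw height = 4, running sum = 4
  position 2: throw height = 2, running sum = 6
  position 3: throw height = 6, running sum = 12
  position 4: throw height = 2, running sum = 14
  position 5: throw height = 5, running sum = 19
  position 6: throw height = 2, running sum = 21
Total sum = 21; balls = sum / n = 21 / 7 = 3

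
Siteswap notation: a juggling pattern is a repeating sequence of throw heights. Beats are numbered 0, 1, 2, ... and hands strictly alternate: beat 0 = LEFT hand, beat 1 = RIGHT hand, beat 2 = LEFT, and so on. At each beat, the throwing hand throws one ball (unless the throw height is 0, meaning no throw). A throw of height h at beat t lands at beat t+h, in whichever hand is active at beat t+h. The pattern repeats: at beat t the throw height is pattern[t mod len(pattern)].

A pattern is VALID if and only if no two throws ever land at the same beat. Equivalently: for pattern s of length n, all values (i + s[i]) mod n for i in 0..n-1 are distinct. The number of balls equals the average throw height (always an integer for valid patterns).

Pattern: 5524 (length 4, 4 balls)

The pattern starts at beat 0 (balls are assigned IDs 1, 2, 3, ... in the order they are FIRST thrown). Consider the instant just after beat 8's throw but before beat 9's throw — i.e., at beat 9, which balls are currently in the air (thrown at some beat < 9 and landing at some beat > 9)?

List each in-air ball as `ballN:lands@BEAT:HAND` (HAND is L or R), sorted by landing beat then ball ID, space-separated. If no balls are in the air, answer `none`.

Beat 0 (L): throw ball1 h=5 -> lands@5:R; in-air after throw: [b1@5:R]
Beat 1 (R): throw ball2 h=5 -> lands@6:L; in-air after throw: [b1@5:R b2@6:L]
Beat 2 (L): throw ball3 h=2 -> lands@4:L; in-air after throw: [b3@4:L b1@5:R b2@6:L]
Beat 3 (R): throw ball4 h=4 -> lands@7:R; in-air after throw: [b3@4:L b1@5:R b2@6:L b4@7:R]
Beat 4 (L): throw ball3 h=5 -> lands@9:R; in-air after throw: [b1@5:R b2@6:L b4@7:R b3@9:R]
Beat 5 (R): throw ball1 h=5 -> lands@10:L; in-air after throw: [b2@6:L b4@7:R b3@9:R b1@10:L]
Beat 6 (L): throw ball2 h=2 -> lands@8:L; in-air after throw: [b4@7:R b2@8:L b3@9:R b1@10:L]
Beat 7 (R): throw ball4 h=4 -> lands@11:R; in-air after throw: [b2@8:L b3@9:R b1@10:L b4@11:R]
Beat 8 (L): throw ball2 h=5 -> lands@13:R; in-air after throw: [b3@9:R b1@10:L b4@11:R b2@13:R]
Beat 9 (R): throw ball3 h=5 -> lands@14:L; in-air after throw: [b1@10:L b4@11:R b2@13:R b3@14:L]

Answer: ball1:lands@10:L ball4:lands@11:R ball2:lands@13:R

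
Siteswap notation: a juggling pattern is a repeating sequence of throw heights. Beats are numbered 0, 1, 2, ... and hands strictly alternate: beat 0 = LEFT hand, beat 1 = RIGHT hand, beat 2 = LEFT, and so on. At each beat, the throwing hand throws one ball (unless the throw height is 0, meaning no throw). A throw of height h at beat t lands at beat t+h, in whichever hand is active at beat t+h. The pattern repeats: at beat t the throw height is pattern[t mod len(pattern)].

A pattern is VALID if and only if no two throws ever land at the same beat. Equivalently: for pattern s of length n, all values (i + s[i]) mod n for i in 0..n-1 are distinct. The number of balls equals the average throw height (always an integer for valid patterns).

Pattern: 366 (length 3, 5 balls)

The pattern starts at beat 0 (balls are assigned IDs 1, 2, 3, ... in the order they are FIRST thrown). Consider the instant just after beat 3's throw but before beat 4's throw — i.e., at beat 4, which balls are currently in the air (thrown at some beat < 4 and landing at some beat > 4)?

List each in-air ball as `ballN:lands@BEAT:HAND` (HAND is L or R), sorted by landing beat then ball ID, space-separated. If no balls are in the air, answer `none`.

Beat 0 (L): throw ball1 h=3 -> lands@3:R; in-air after throw: [b1@3:R]
Beat 1 (R): throw ball2 h=6 -> lands@7:R; in-air after throw: [b1@3:R b2@7:R]
Beat 2 (L): throw ball3 h=6 -> lands@8:L; in-air after throw: [b1@3:R b2@7:R b3@8:L]
Beat 3 (R): throw ball1 h=3 -> lands@6:L; in-air after throw: [b1@6:L b2@7:R b3@8:L]
Beat 4 (L): throw ball4 h=6 -> lands@10:L; in-air after throw: [b1@6:L b2@7:R b3@8:L b4@10:L]

Answer: ball1:lands@6:L ball2:lands@7:R ball3:lands@8:L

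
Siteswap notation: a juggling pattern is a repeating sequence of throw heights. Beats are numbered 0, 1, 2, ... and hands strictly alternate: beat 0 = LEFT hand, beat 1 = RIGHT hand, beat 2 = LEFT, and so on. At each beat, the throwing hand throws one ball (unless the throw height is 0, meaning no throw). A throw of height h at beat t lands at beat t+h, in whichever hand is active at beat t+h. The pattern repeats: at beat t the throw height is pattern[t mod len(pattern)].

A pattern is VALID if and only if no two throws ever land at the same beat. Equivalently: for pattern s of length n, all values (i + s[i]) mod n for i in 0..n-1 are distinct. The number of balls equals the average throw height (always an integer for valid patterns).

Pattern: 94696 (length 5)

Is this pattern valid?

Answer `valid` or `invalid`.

Answer: invalid

Derivation:
i=0: (i + s[i]) mod n = (0 + 9) mod 5 = 4
i=1: (i + s[i]) mod n = (1 + 4) mod 5 = 0
i=2: (i + s[i]) mod n = (2 + 6) mod 5 = 3
i=3: (i + s[i]) mod n = (3 + 9) mod 5 = 2
i=4: (i + s[i]) mod n = (4 + 6) mod 5 = 0
Residues: [4, 0, 3, 2, 0], distinct: False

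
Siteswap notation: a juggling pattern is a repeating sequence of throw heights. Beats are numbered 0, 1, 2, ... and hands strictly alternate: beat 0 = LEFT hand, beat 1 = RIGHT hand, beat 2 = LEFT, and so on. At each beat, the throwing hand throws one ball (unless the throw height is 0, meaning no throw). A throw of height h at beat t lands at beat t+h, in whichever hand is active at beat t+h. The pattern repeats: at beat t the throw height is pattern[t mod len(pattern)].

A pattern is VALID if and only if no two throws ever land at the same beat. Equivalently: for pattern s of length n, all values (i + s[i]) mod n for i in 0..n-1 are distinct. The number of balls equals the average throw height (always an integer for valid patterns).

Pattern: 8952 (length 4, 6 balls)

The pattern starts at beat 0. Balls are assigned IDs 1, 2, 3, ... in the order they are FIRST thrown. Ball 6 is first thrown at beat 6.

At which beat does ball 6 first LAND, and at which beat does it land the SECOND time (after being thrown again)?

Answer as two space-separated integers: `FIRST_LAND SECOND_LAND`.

Beat 0 (L): throw ball1 h=8 -> lands@8:L; in-air after throw: [b1@8:L]
Beat 1 (R): throw ball2 h=9 -> lands@10:L; in-air after throw: [b1@8:L b2@10:L]
Beat 2 (L): throw ball3 h=5 -> lands@7:R; in-air after throw: [b3@7:R b1@8:L b2@10:L]
Beat 3 (R): throw ball4 h=2 -> lands@5:R; in-air after throw: [b4@5:R b3@7:R b1@8:L b2@10:L]
Beat 4 (L): throw ball5 h=8 -> lands@12:L; in-air after throw: [b4@5:R b3@7:R b1@8:L b2@10:L b5@12:L]
Beat 5 (R): throw ball4 h=9 -> lands@14:L; in-air after throw: [b3@7:R b1@8:L b2@10:L b5@12:L b4@14:L]
Beat 6 (L): throw ball6 h=5 -> lands@11:R; in-air after throw: [b3@7:R b1@8:L b2@10:L b6@11:R b5@12:L b4@14:L]
Beat 7 (R): throw ball3 h=2 -> lands@9:R; in-air after throw: [b1@8:L b3@9:R b2@10:L b6@11:R b5@12:L b4@14:L]
Beat 8 (L): throw ball1 h=8 -> lands@16:L; in-air after throw: [b3@9:R b2@10:L b6@11:R b5@12:L b4@14:L b1@16:L]
Beat 9 (R): throw ball3 h=9 -> lands@18:L; in-air after throw: [b2@10:L b6@11:R b5@12:L b4@14:L b1@16:L b3@18:L]
Beat 10 (L): throw ball2 h=5 -> lands@15:R; in-air after throw: [b6@11:R b5@12:L b4@14:L b2@15:R b1@16:L b3@18:L]
Beat 11 (R): throw ball6 h=2 -> lands@13:R; in-air after throw: [b5@12:L b6@13:R b4@14:L b2@15:R b1@16:L b3@18:L]
Beat 12 (L): throw ball5 h=8 -> lands@20:L; in-air after throw: [b6@13:R b4@14:L b2@15:R b1@16:L b3@18:L b5@20:L]
Beat 13 (R): throw ball6 h=9 -> lands@22:L; in-air after throw: [b4@14:L b2@15:R b1@16:L b3@18:L b5@20:L b6@22:L]
Ball 6: thrown@6 h=5 -> first land @11; rethrown@11 h=2 -> second land @13

Answer: 11 13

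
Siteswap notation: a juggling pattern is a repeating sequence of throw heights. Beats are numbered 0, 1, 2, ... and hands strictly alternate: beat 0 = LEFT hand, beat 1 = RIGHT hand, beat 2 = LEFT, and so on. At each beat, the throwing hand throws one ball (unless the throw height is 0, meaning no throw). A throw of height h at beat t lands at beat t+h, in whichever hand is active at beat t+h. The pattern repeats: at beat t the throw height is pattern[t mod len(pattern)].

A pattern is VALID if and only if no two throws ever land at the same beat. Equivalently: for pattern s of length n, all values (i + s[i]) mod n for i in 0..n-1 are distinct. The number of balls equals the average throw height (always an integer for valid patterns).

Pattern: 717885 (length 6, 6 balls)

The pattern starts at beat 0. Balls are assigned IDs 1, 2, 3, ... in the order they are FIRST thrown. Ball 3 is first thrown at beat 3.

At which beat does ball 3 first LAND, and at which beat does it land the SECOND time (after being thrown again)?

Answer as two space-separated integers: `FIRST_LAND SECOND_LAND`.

Beat 0 (L): throw ball1 h=7 -> lands@7:R; in-air after throw: [b1@7:R]
Beat 1 (R): throw ball2 h=1 -> lands@2:L; in-air after throw: [b2@2:L b1@7:R]
Beat 2 (L): throw ball2 h=7 -> lands@9:R; in-air after throw: [b1@7:R b2@9:R]
Beat 3 (R): throw ball3 h=8 -> lands@11:R; in-air after throw: [b1@7:R b2@9:R b3@11:R]
Beat 4 (L): throw ball4 h=8 -> lands@12:L; in-air after throw: [b1@7:R b2@9:R b3@11:R b4@12:L]
Beat 5 (R): throw ball5 h=5 -> lands@10:L; in-air after throw: [b1@7:R b2@9:R b5@10:L b3@11:R b4@12:L]
Beat 6 (L): throw ball6 h=7 -> lands@13:R; in-air after throw: [b1@7:R b2@9:R b5@10:L b3@11:R b4@12:L b6@13:R]
Beat 7 (R): throw ball1 h=1 -> lands@8:L; in-air after throw: [b1@8:L b2@9:R b5@10:L b3@11:R b4@12:L b6@13:R]
Beat 8 (L): throw ball1 h=7 -> lands@15:R; in-air after throw: [b2@9:R b5@10:L b3@11:R b4@12:L b6@13:R b1@15:R]
Beat 9 (R): throw ball2 h=8 -> lands@17:R; in-air after throw: [b5@10:L b3@11:R b4@12:L b6@13:R b1@15:R b2@17:R]
Beat 10 (L): throw ball5 h=8 -> lands@18:L; in-air after throw: [b3@11:R b4@12:L b6@13:R b1@15:R b2@17:R b5@18:L]
Beat 11 (R): throw ball3 h=5 -> lands@16:L; in-air after throw: [b4@12:L b6@13:R b1@15:R b3@16:L b2@17:R b5@18:L]
Beat 12 (L): throw ball4 h=7 -> lands@19:R; in-air after throw: [b6@13:R b1@15:R b3@16:L b2@17:R b5@18:L b4@19:R]
Ball 3: thrown@3 h=8 -> first land @11; rethrown@11 h=5 -> second land @16

Answer: 11 16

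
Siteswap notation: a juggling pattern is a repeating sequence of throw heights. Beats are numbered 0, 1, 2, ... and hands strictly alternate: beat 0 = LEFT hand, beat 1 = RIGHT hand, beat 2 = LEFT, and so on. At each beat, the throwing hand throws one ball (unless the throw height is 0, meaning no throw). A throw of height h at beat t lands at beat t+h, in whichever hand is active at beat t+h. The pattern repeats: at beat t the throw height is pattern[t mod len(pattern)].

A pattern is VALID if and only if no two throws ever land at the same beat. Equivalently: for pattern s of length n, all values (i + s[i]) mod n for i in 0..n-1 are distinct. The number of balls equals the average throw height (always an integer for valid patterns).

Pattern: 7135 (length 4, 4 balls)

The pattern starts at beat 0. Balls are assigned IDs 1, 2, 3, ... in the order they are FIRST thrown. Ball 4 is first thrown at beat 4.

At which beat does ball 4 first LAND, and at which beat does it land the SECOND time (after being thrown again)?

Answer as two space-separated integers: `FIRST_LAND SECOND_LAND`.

Beat 0 (L): throw ball1 h=7 -> lands@7:R; in-air after throw: [b1@7:R]
Beat 1 (R): throw ball2 h=1 -> lands@2:L; in-air after throw: [b2@2:L b1@7:R]
Beat 2 (L): throw ball2 h=3 -> lands@5:R; in-air after throw: [b2@5:R b1@7:R]
Beat 3 (R): throw ball3 h=5 -> lands@8:L; in-air after throw: [b2@5:R b1@7:R b3@8:L]
Beat 4 (L): throw ball4 h=7 -> lands@11:R; in-air after throw: [b2@5:R b1@7:R b3@8:L b4@11:R]
Beat 5 (R): throw ball2 h=1 -> lands@6:L; in-air after throw: [b2@6:L b1@7:R b3@8:L b4@11:R]
Beat 6 (L): throw ball2 h=3 -> lands@9:R; in-air after throw: [b1@7:R b3@8:L b2@9:R b4@11:R]
Beat 7 (R): throw ball1 h=5 -> lands@12:L; in-air after throw: [b3@8:L b2@9:R b4@11:R b1@12:L]
Beat 8 (L): throw ball3 h=7 -> lands@15:R; in-air after throw: [b2@9:R b4@11:R b1@12:L b3@15:R]
Beat 9 (R): throw ball2 h=1 -> lands@10:L; in-air after throw: [b2@10:L b4@11:R b1@12:L b3@15:R]
Beat 10 (L): throw ball2 h=3 -> lands@13:R; in-air after throw: [b4@11:R b1@12:L b2@13:R b3@15:R]
Beat 11 (R): throw ball4 h=5 -> lands@16:L; in-air after throw: [b1@12:L b2@13:R b3@15:R b4@16:L]
Beat 12 (L): throw ball1 h=7 -> lands@19:R; in-air after throw: [b2@13:R b3@15:R b4@16:L b1@19:R]
Beat 13 (R): throw ball2 h=1 -> lands@14:L; in-air after throw: [b2@14:L b3@15:R b4@16:L b1@19:R]
Beat 14 (L): throw ball2 h=3 -> lands@17:R; in-air after throw: [b3@15:R b4@16:L b2@17:R b1@19:R]
Beat 15 (R): throw ball3 h=5 -> lands@20:L; in-air after throw: [b4@16:L b2@17:R b1@19:R b3@20:L]
Beat 16 (L): throw ball4 h=7 -> lands@23:R; in-air after throw: [b2@17:R b1@19:R b3@20:L b4@23:R]
Ball 4: thrown@4 h=7 -> first land @11; rethrown@11 h=5 -> second land @16

Answer: 11 16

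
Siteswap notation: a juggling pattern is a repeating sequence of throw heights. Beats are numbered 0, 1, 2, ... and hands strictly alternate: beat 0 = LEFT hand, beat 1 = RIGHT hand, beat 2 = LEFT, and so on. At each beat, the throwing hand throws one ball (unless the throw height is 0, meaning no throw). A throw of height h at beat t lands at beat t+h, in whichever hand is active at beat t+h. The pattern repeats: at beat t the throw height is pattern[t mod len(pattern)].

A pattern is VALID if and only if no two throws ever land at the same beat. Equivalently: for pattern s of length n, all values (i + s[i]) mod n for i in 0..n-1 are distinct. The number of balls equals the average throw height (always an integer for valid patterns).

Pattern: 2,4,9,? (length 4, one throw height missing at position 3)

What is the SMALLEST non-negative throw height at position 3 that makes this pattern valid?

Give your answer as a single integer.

i=0: (0 + 2) mod 4 = 2
i=1: (1 + 4) mod 4 = 1
i=2: (2 + 9) mod 4 = 3
i=3: s[i]=? (unknown)
Known residues: [1, 2, 3]; need a permutation of 0..3, so missing residue r = 0
Need (3 + s) mod 4 = 0; smallest s = (0 - 3) mod 4 = 1

Answer: 1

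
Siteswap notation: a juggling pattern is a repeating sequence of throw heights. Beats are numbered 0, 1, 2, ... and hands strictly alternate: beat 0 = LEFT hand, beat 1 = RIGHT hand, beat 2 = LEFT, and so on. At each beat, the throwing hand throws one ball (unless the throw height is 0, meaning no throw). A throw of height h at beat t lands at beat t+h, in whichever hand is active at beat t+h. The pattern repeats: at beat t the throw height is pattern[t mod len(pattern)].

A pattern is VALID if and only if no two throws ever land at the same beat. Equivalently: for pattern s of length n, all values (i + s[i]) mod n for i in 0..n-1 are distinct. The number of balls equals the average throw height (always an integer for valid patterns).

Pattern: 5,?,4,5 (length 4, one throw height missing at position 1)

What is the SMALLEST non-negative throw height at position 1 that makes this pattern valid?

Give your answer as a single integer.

i=0: (0 + 5) mod 4 = 1
i=1: s[i]=? (unknown)
i=2: (2 + 4) mod 4 = 2
i=3: (3 + 5) mod 4 = 0
Known residues: [0, 1, 2]; need a permutation of 0..3, so missing residue r = 3
Need (1 + s) mod 4 = 3; smallest s = (3 - 1) mod 4 = 2

Answer: 2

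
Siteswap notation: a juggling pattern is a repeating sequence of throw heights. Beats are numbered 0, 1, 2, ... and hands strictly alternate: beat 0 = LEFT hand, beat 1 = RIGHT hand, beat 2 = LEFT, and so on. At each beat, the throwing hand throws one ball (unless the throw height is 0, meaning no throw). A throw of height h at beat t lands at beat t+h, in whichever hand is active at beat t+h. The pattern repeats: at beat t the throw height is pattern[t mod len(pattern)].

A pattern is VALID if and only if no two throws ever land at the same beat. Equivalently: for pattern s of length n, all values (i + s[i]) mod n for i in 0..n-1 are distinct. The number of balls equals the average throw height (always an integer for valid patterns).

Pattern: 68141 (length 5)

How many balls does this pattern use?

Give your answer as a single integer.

Answer: 4

Derivation:
Pattern = [6, 8, 1, 4, 1], length n = 5
  position 0: throw height = 6, running sum = 6
  position 1: throw height = 8, running sum = 14
  position 2: throw height = 1, running sum = 15
  position 3: throw height = 4, running sum = 19
  position 4: throw height = 1, running sum = 20
Total sum = 20; balls = sum / n = 20 / 5 = 4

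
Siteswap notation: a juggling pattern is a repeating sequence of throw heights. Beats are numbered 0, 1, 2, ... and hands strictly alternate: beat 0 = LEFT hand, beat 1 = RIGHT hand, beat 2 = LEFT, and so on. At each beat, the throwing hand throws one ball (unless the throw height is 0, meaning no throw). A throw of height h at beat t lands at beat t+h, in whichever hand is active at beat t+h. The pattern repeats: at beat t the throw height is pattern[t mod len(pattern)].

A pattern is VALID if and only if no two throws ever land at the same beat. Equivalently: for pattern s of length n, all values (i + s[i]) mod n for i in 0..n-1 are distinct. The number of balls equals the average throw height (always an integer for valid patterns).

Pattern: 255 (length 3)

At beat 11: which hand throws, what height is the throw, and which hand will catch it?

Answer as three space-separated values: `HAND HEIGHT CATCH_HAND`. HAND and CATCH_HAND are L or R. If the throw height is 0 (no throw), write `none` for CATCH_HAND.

Answer: R 5 L

Derivation:
Beat 11: 11 mod 2 = 1, so hand = R
Throw height = pattern[11 mod 3] = pattern[2] = 5
Lands at beat 11+5=16, 16 mod 2 = 0, so catch hand = L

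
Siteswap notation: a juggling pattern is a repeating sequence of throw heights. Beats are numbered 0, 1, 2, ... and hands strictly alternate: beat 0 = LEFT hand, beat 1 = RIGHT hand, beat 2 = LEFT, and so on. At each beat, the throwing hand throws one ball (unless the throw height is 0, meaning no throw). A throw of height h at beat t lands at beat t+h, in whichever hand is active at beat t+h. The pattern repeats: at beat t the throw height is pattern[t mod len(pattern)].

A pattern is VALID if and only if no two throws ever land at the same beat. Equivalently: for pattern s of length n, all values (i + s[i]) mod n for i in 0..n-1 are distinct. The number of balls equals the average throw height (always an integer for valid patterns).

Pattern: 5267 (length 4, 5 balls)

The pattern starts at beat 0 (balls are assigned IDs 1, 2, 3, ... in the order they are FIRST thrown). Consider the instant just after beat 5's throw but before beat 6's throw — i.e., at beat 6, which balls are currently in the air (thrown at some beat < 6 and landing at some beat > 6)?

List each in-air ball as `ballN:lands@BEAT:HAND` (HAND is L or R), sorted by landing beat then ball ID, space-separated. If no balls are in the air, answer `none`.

Answer: ball1:lands@7:R ball3:lands@8:L ball4:lands@9:R ball2:lands@10:L

Derivation:
Beat 0 (L): throw ball1 h=5 -> lands@5:R; in-air after throw: [b1@5:R]
Beat 1 (R): throw ball2 h=2 -> lands@3:R; in-air after throw: [b2@3:R b1@5:R]
Beat 2 (L): throw ball3 h=6 -> lands@8:L; in-air after throw: [b2@3:R b1@5:R b3@8:L]
Beat 3 (R): throw ball2 h=7 -> lands@10:L; in-air after throw: [b1@5:R b3@8:L b2@10:L]
Beat 4 (L): throw ball4 h=5 -> lands@9:R; in-air after throw: [b1@5:R b3@8:L b4@9:R b2@10:L]
Beat 5 (R): throw ball1 h=2 -> lands@7:R; in-air after throw: [b1@7:R b3@8:L b4@9:R b2@10:L]
Beat 6 (L): throw ball5 h=6 -> lands@12:L; in-air after throw: [b1@7:R b3@8:L b4@9:R b2@10:L b5@12:L]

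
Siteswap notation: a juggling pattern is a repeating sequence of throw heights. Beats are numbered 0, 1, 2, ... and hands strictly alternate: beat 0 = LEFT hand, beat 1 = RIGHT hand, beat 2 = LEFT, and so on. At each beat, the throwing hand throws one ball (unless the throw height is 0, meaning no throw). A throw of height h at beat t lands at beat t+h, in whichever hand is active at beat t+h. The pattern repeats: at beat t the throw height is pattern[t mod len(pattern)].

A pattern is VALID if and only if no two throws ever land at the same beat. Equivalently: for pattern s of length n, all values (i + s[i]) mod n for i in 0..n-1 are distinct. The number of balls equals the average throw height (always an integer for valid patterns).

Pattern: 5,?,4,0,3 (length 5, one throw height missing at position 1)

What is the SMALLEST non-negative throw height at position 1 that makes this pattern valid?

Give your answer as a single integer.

i=0: (0 + 5) mod 5 = 0
i=1: s[i]=? (unknown)
i=2: (2 + 4) mod 5 = 1
i=3: (3 + 0) mod 5 = 3
i=4: (4 + 3) mod 5 = 2
Known residues: [0, 1, 2, 3]; need a permutation of 0..4, so missing residue r = 4
Need (1 + s) mod 5 = 4; smallest s = (4 - 1) mod 5 = 3

Answer: 3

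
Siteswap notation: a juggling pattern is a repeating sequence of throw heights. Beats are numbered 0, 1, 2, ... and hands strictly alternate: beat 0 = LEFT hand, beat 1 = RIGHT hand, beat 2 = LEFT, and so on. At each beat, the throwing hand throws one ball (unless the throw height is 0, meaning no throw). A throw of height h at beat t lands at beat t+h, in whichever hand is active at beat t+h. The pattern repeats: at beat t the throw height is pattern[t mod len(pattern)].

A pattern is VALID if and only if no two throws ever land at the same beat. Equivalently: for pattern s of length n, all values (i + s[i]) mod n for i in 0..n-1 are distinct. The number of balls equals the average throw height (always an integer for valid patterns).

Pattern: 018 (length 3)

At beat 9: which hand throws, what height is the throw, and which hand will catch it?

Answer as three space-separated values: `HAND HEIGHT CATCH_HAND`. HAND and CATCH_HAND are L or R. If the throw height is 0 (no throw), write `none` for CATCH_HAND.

Beat 9: 9 mod 2 = 1, so hand = R
Throw height = pattern[9 mod 3] = pattern[0] = 0

Answer: R 0 none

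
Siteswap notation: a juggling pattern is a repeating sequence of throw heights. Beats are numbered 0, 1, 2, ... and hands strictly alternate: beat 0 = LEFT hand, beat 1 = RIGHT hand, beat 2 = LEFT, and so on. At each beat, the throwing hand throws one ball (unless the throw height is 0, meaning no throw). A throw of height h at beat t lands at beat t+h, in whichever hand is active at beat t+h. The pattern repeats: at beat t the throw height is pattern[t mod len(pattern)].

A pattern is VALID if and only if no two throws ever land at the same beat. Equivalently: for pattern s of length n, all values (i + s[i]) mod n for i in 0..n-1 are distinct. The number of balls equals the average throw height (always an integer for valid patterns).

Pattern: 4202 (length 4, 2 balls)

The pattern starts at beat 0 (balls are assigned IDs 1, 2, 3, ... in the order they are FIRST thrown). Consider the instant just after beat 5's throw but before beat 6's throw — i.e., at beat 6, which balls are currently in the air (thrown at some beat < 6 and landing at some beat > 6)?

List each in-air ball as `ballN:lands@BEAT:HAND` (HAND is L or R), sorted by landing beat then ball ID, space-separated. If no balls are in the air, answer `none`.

Answer: ball2:lands@7:R ball1:lands@8:L

Derivation:
Beat 0 (L): throw ball1 h=4 -> lands@4:L; in-air after throw: [b1@4:L]
Beat 1 (R): throw ball2 h=2 -> lands@3:R; in-air after throw: [b2@3:R b1@4:L]
Beat 3 (R): throw ball2 h=2 -> lands@5:R; in-air after throw: [b1@4:L b2@5:R]
Beat 4 (L): throw ball1 h=4 -> lands@8:L; in-air after throw: [b2@5:R b1@8:L]
Beat 5 (R): throw ball2 h=2 -> lands@7:R; in-air after throw: [b2@7:R b1@8:L]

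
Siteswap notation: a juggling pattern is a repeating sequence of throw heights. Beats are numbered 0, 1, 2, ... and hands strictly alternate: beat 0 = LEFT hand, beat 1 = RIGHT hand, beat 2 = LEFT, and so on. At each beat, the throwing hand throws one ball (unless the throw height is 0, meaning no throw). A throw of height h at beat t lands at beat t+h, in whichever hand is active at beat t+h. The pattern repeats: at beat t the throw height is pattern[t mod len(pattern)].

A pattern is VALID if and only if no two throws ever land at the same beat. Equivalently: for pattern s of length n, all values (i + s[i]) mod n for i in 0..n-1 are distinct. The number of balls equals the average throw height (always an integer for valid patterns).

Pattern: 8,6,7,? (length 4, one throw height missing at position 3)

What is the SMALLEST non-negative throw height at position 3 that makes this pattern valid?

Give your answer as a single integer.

Answer: 3

Derivation:
i=0: (0 + 8) mod 4 = 0
i=1: (1 + 6) mod 4 = 3
i=2: (2 + 7) mod 4 = 1
i=3: s[i]=? (unknown)
Known residues: [0, 1, 3]; need a permutation of 0..3, so missing residue r = 2
Need (3 + s) mod 4 = 2; smallest s = (2 - 3) mod 4 = 3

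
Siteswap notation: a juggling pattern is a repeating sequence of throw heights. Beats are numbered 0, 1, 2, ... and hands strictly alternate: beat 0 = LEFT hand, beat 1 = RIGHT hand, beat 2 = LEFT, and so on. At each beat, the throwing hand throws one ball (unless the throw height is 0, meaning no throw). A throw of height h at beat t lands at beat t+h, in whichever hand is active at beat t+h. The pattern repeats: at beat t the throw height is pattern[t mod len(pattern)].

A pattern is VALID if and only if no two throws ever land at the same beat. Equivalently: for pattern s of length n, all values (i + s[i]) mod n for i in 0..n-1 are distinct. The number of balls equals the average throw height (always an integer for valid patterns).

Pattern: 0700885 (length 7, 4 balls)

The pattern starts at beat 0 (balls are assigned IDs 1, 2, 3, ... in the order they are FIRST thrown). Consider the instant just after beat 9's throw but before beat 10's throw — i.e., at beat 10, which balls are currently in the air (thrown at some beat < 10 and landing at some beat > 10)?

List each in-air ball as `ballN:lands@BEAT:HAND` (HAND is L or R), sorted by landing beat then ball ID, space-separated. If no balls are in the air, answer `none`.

Answer: ball4:lands@11:R ball2:lands@12:L ball3:lands@13:R ball1:lands@15:R

Derivation:
Beat 1 (R): throw ball1 h=7 -> lands@8:L; in-air after throw: [b1@8:L]
Beat 4 (L): throw ball2 h=8 -> lands@12:L; in-air after throw: [b1@8:L b2@12:L]
Beat 5 (R): throw ball3 h=8 -> lands@13:R; in-air after throw: [b1@8:L b2@12:L b3@13:R]
Beat 6 (L): throw ball4 h=5 -> lands@11:R; in-air after throw: [b1@8:L b4@11:R b2@12:L b3@13:R]
Beat 8 (L): throw ball1 h=7 -> lands@15:R; in-air after throw: [b4@11:R b2@12:L b3@13:R b1@15:R]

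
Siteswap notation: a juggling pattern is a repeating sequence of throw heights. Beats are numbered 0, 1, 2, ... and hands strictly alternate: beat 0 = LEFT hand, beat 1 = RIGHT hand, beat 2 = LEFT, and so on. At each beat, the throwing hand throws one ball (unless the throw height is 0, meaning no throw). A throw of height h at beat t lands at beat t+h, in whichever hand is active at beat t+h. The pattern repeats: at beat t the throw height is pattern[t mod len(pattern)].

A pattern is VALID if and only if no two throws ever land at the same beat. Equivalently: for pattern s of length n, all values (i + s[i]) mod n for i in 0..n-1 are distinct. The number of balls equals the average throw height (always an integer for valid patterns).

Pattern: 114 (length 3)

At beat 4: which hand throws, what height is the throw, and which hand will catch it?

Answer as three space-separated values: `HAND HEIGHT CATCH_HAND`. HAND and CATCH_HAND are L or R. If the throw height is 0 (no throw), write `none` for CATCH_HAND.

Answer: L 1 R

Derivation:
Beat 4: 4 mod 2 = 0, so hand = L
Throw height = pattern[4 mod 3] = pattern[1] = 1
Lands at beat 4+1=5, 5 mod 2 = 1, so catch hand = R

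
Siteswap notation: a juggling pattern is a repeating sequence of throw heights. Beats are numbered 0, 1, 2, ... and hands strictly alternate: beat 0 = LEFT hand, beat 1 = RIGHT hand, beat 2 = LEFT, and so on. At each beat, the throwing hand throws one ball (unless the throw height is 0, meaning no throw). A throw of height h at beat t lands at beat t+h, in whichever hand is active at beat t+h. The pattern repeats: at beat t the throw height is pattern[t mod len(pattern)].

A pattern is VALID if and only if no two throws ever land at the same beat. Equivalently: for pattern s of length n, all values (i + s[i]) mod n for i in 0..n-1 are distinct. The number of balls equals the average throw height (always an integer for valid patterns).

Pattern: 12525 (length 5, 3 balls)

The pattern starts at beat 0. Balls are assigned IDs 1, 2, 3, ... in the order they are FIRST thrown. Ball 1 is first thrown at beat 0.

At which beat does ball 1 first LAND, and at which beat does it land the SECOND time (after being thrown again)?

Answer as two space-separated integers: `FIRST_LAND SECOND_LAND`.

Beat 0 (L): throw ball1 h=1 -> lands@1:R; in-air after throw: [b1@1:R]
Beat 1 (R): throw ball1 h=2 -> lands@3:R; in-air after throw: [b1@3:R]
Beat 2 (L): throw ball2 h=5 -> lands@7:R; in-air after throw: [b1@3:R b2@7:R]
Beat 3 (R): throw ball1 h=2 -> lands@5:R; in-air after throw: [b1@5:R b2@7:R]
Ball 1: thrown@0 h=1 -> first land @1; rethrown@1 h=2 -> second land @3

Answer: 1 3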